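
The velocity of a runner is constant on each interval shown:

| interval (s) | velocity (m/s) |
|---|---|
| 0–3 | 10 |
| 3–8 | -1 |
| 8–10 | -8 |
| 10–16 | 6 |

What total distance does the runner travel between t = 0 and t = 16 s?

87 m

Total distance travelled is ∫|v| dt — sum the magnitudes of each area piece.
0–3 s: |10| × 3 = 30 m
3–8 s: |-1| × 5 = 5 m
8–10 s: |-8| × 2 = 16 m
10–16 s: |6| × 6 = 36 m
Total distance = 87 m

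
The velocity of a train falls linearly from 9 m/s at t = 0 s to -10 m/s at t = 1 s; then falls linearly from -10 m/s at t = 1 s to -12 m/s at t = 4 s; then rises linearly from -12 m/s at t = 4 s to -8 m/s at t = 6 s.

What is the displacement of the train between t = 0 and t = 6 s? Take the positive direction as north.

-53.5 m

Displacement is the signed area under the v-t curve.
0–1 s: ½(9 + -10)(1) = -0.5 m
1–4 s: ½(-10 + -12)(3) = -33 m
4–6 s: ½(-12 + -8)(2) = -20 m
Net displacement = -53.5 m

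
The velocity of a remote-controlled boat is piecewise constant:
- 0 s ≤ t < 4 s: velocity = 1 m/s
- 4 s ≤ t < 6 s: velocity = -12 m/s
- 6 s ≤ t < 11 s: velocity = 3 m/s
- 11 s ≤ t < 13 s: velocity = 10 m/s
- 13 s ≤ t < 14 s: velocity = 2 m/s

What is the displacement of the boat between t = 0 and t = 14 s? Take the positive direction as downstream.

Net displacement equals the area under the velocity-time graph (areas below the axis count negative).
0–4 s: 1 × 4 = 4 m
4–6 s: -12 × 2 = -24 m
6–11 s: 3 × 5 = 15 m
11–13 s: 10 × 2 = 20 m
13–14 s: 2 × 1 = 2 m
Net displacement = 17 m

17 m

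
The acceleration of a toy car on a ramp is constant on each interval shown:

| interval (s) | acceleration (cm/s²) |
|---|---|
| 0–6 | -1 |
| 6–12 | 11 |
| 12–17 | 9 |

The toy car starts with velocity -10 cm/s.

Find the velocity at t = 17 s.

Δv equals the area under the a-t graph; then v = v₀ + Δv.
0–6 s: -1 × 6 = -6 cm/s
6–12 s: 11 × 6 = 66 cm/s
12–17 s: 9 × 5 = 45 cm/s
Δv = 105 cm/s, so v(17) = -10 + (105) = 95 cm/s.

95 cm/s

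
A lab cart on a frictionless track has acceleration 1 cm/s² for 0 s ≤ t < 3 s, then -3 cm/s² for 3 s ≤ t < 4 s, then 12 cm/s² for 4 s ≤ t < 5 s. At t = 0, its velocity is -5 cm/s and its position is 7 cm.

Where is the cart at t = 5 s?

-6 cm

On each constant-a segment, Δv = aΔt and Δx = v₀Δt + ½aΔt²; chain segment to segment.
0–3 s: v starts -5 cm/s; Δx = -5·3 + ½·1·3² = -10.5 cm; v ends -2 cm/s.
3–4 s: v starts -2 cm/s; Δx = -2·1 + ½·-3·1² = -3.5 cm; v ends -5 cm/s.
4–5 s: v starts -5 cm/s; Δx = -5·1 + ½·12·1² = 1 cm; v ends 7 cm/s.
x(5) = 7 + Σ Δx = -6 cm.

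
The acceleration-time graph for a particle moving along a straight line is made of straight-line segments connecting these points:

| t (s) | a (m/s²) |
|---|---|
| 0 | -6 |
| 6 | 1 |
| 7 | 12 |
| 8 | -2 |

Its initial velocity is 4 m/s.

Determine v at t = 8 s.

Δv equals the area under the a-t graph; then v = v₀ + Δv.
0–6 s: ½(-6 + 1)(6) = -15 m/s
6–7 s: ½(1 + 12)(1) = 6.5 m/s
7–8 s: ½(12 + -2)(1) = 5 m/s
Δv = -3.5 m/s, so v(8) = 4 + (-3.5) = 0.5 m/s.

0.5 m/s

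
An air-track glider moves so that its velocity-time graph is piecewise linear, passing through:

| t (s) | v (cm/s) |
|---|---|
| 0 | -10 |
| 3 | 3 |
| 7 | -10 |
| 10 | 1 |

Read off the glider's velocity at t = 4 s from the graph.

-0.25 cm/s

On 3–7 s the graph is linear from 3 to -10 cm/s: v(4) = 3 + (-10 − 3)·(4 − 3)/(7 − 3) = -0.25 cm/s.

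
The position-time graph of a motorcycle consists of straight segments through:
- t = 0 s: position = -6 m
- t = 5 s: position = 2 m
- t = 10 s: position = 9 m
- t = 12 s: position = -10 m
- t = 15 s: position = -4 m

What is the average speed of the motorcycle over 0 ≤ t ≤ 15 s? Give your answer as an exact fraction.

8/3 m/s

Average speed = (total path length)/(elapsed time); on a piecewise-linear x-t graph the path length is Σ|Δx|.
0–5 s: |Δx| = |2 − -6| = 8 m
5–10 s: |Δx| = |9 − 2| = 7 m
10–12 s: |Δx| = |-10 − 9| = 19 m
12–15 s: |Δx| = |-4 − -10| = 6 m
Total path = 40 m; average speed = 40/15 = 8/3 m/s.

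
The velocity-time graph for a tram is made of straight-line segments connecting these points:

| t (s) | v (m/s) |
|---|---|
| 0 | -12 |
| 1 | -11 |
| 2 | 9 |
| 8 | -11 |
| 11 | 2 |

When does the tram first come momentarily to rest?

t = 1.55 s

v changes sign on 1–2 s (from -11 to 9); the graph is linear there, so v = 0 at t = 1 + (11)·(2 − 1)/(9 − -11) = 1.55 s.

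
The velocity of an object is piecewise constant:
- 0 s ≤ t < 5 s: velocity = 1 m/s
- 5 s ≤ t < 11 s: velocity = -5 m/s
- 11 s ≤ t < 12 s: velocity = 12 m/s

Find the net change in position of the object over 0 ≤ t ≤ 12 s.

-13 m

Displacement is the signed area under the v-t curve.
0–5 s: 1 × 5 = 5 m
5–11 s: -5 × 6 = -30 m
11–12 s: 12 × 1 = 12 m
Net displacement = -13 m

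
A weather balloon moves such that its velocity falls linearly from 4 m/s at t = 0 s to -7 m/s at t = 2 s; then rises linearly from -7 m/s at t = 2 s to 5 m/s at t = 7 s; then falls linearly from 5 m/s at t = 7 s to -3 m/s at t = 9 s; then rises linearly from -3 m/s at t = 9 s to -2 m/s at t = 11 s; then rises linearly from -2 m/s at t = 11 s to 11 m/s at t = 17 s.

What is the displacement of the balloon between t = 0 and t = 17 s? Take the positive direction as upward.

16 m

Net displacement equals the area under the velocity-time graph (areas below the axis count negative).
0–2 s: ½(4 + -7)(2) = -3 m
2–7 s: ½(-7 + 5)(5) = -5 m
7–9 s: ½(5 + -3)(2) = 2 m
9–11 s: ½(-3 + -2)(2) = -5 m
11–17 s: ½(-2 + 11)(6) = 27 m
Net displacement = 16 m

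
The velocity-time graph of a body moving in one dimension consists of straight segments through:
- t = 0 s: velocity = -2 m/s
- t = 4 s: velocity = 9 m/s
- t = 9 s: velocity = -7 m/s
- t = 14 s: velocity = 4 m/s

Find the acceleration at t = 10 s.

2.2 m/s²

Acceleration is the slope of the v-t graph on 9–14 s: (4 − -7)/(14 − 9) = 2.2 m/s².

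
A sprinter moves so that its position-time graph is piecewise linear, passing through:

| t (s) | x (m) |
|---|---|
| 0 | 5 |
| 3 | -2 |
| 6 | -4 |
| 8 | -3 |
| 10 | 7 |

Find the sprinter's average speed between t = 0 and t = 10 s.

2 m/s

Average speed = (total path length)/(elapsed time); on a piecewise-linear x-t graph the path length is Σ|Δx|.
0–3 s: |Δx| = |-2 − 5| = 7 m
3–6 s: |Δx| = |-4 − -2| = 2 m
6–8 s: |Δx| = |-3 − -4| = 1 m
8–10 s: |Δx| = |7 − -3| = 10 m
Total path = 20 m; average speed = 20/10 = 2 m/s.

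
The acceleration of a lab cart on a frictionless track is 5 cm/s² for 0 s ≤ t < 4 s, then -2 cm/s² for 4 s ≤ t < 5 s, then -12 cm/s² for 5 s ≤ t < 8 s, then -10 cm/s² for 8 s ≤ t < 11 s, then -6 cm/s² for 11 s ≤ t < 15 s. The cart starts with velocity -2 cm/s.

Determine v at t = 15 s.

-74 cm/s

Δv equals the area under the a-t graph; then v = v₀ + Δv.
0–4 s: 5 × 4 = 20 cm/s
4–5 s: -2 × 1 = -2 cm/s
5–8 s: -12 × 3 = -36 cm/s
8–11 s: -10 × 3 = -30 cm/s
11–15 s: -6 × 4 = -24 cm/s
Δv = -72 cm/s, so v(15) = -2 + (-72) = -74 cm/s.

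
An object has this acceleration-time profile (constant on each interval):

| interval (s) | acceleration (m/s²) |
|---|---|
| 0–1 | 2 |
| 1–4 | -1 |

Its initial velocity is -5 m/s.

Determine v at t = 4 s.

-6 m/s

Δv equals the area under the a-t graph; then v = v₀ + Δv.
0–1 s: 2 × 1 = 2 m/s
1–4 s: -1 × 3 = -3 m/s
Δv = -1 m/s, so v(4) = -5 + (-1) = -6 m/s.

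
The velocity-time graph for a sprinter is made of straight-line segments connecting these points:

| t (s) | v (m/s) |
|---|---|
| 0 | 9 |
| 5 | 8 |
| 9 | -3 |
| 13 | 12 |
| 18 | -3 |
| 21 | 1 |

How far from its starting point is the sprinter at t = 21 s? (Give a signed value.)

Displacement is the signed area under the v-t curve.
0–5 s: ½(9 + 8)(5) = 42.5 m
5–9 s: ½(8 + -3)(4) = 10 m
9–13 s: ½(-3 + 12)(4) = 18 m
13–18 s: ½(12 + -3)(5) = 22.5 m
18–21 s: ½(-3 + 1)(3) = -3 m
Net displacement = 90 m

90 m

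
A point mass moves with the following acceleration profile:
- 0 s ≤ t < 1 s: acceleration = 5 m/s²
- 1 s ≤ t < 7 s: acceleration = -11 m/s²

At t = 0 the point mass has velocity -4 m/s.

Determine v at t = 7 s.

-65 m/s

Δv equals the area under the a-t graph; then v = v₀ + Δv.
0–1 s: 5 × 1 = 5 m/s
1–7 s: -11 × 6 = -66 m/s
Δv = -61 m/s, so v(7) = -4 + (-61) = -65 m/s.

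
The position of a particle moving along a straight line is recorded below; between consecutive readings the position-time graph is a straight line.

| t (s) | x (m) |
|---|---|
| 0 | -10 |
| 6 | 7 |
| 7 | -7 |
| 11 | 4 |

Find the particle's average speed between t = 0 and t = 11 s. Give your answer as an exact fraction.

Average speed = (total path length)/(elapsed time); on a piecewise-linear x-t graph the path length is Σ|Δx|.
0–6 s: |Δx| = |7 − -10| = 17 m
6–7 s: |Δx| = |-7 − 7| = 14 m
7–11 s: |Δx| = |4 − -7| = 11 m
Total path = 42 m; average speed = 42/11 = 42/11 m/s.

42/11 m/s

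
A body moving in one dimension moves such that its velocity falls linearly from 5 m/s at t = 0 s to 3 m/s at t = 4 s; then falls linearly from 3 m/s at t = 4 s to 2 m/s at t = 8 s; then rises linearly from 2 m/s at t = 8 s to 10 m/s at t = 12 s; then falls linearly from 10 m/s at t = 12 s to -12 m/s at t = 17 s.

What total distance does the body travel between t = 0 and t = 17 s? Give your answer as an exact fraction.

Distance (not displacement) is the total path length: add the absolute areas under v-t.
0–4 s: |½(5 + 3)(4)| = 16 m
4–8 s: |½(3 + 2)(4)| = 10 m
8–12 s: |½(2 + 10)(4)| = 24 m
12–17 s: v = 0 at t = 157/11 s; triangle areas 125/11 + 180/11 = 305/11 m
Total distance = 855/11 m

855/11 m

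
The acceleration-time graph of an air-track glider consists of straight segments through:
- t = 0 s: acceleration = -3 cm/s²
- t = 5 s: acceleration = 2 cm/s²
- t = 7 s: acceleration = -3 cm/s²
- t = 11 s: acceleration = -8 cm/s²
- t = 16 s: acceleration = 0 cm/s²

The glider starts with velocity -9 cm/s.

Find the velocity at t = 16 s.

Δv equals the area under the a-t graph; then v = v₀ + Δv.
0–5 s: ½(-3 + 2)(5) = -2.5 cm/s
5–7 s: ½(2 + -3)(2) = -1 cm/s
7–11 s: ½(-3 + -8)(4) = -22 cm/s
11–16 s: ½(-8 + 0)(5) = -20 cm/s
Δv = -45.5 cm/s, so v(16) = -9 + (-45.5) = -54.5 cm/s.

-54.5 cm/s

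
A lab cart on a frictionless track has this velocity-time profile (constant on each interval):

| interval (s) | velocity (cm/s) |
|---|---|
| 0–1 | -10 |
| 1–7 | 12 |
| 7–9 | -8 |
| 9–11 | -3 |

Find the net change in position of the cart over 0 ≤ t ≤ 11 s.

Displacement is the signed area under the v-t curve.
0–1 s: -10 × 1 = -10 cm
1–7 s: 12 × 6 = 72 cm
7–9 s: -8 × 2 = -16 cm
9–11 s: -3 × 2 = -6 cm
Net displacement = 40 cm

40 cm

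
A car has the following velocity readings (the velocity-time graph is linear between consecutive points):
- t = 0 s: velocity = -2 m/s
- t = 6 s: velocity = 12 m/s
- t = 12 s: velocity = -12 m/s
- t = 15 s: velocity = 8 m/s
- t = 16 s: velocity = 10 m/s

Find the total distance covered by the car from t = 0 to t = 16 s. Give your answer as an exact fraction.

Total distance travelled is ∫|v| dt — sum the magnitudes of each area piece.
0–6 s: v = 0 at t = 6/7 s; triangle areas 6/7 + 216/7 = 222/7 m
6–12 s: v = 0 at t = 9 s; triangle areas 18 + 18 = 36 m
12–15 s: v = 0 at t = 13.8 s; triangle areas 10.8 + 4.8 = 15.6 m
15–16 s: |½(8 + 10)(1)| = 9 m
Total distance = 3231/35 m

3231/35 m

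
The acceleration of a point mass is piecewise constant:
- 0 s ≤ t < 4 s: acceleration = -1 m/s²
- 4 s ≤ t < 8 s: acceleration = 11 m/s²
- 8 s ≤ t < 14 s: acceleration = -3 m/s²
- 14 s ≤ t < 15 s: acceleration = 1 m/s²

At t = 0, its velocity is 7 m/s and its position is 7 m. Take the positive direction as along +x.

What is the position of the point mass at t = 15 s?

384.5 m

On each constant-a segment, Δv = aΔt and Δx = v₀Δt + ½aΔt²; chain segment to segment.
0–4 s: v starts 7 m/s; Δx = 7·4 + ½·-1·4² = 20 m; v ends 3 m/s.
4–8 s: v starts 3 m/s; Δx = 3·4 + ½·11·4² = 100 m; v ends 47 m/s.
8–14 s: v starts 47 m/s; Δx = 47·6 + ½·-3·6² = 228 m; v ends 29 m/s.
14–15 s: v starts 29 m/s; Δx = 29·1 + ½·1·1² = 29.5 m; v ends 30 m/s.
x(15) = 7 + Σ Δx = 384.5 m.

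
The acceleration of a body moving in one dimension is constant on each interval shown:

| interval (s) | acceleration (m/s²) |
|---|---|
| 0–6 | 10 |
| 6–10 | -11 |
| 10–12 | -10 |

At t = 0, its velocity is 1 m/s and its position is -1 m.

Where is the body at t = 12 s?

355 m

On each constant-a segment, Δv = aΔt and Δx = v₀Δt + ½aΔt²; chain segment to segment.
0–6 s: v starts 1 m/s; Δx = 1·6 + ½·10·6² = 186 m; v ends 61 m/s.
6–10 s: v starts 61 m/s; Δx = 61·4 + ½·-11·4² = 156 m; v ends 17 m/s.
10–12 s: v starts 17 m/s; Δx = 17·2 + ½·-10·2² = 14 m; v ends -3 m/s.
x(12) = -1 + Σ Δx = 355 m.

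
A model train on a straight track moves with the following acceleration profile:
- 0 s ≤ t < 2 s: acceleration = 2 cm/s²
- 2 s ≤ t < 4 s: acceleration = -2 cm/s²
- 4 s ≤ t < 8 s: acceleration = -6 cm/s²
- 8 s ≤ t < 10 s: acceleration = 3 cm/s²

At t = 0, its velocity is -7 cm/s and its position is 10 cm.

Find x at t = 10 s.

-142 cm

On each constant-a segment, Δv = aΔt and Δx = v₀Δt + ½aΔt²; chain segment to segment.
0–2 s: v starts -7 cm/s; Δx = -7·2 + ½·2·2² = -10 cm; v ends -3 cm/s.
2–4 s: v starts -3 cm/s; Δx = -3·2 + ½·-2·2² = -10 cm; v ends -7 cm/s.
4–8 s: v starts -7 cm/s; Δx = -7·4 + ½·-6·4² = -76 cm; v ends -31 cm/s.
8–10 s: v starts -31 cm/s; Δx = -31·2 + ½·3·2² = -56 cm; v ends -25 cm/s.
x(10) = 10 + Σ Δx = -142 cm.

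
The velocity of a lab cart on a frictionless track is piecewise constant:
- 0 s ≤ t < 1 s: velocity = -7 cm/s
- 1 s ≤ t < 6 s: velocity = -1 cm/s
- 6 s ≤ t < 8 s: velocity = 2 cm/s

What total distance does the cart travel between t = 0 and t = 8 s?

Distance (not displacement) is the total path length: add the absolute areas under v-t.
0–1 s: |-7| × 1 = 7 cm
1–6 s: |-1| × 5 = 5 cm
6–8 s: |2| × 2 = 4 cm
Total distance = 16 cm

16 cm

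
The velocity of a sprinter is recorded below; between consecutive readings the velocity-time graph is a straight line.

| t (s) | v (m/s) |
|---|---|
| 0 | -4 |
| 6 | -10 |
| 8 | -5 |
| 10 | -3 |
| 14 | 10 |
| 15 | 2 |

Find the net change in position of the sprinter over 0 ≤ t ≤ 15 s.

Displacement is the signed area under the v-t curve.
0–6 s: ½(-4 + -10)(6) = -42 m
6–8 s: ½(-10 + -5)(2) = -15 m
8–10 s: ½(-5 + -3)(2) = -8 m
10–14 s: ½(-3 + 10)(4) = 14 m
14–15 s: ½(10 + 2)(1) = 6 m
Net displacement = -45 m

-45 m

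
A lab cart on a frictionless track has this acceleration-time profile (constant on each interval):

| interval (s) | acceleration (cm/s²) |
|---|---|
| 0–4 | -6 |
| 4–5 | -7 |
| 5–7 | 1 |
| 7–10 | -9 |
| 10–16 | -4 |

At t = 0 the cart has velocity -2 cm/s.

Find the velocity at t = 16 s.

Δv equals the area under the a-t graph; then v = v₀ + Δv.
0–4 s: -6 × 4 = -24 cm/s
4–5 s: -7 × 1 = -7 cm/s
5–7 s: 1 × 2 = 2 cm/s
7–10 s: -9 × 3 = -27 cm/s
10–16 s: -4 × 6 = -24 cm/s
Δv = -80 cm/s, so v(16) = -2 + (-80) = -82 cm/s.

-82 cm/s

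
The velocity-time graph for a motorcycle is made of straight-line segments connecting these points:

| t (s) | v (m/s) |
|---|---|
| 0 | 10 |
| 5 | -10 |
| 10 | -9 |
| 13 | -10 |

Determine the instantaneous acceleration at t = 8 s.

Acceleration is the slope of the v-t graph on 5–10 s: (-9 − -10)/(10 − 5) = 0.2 m/s².

0.2 m/s²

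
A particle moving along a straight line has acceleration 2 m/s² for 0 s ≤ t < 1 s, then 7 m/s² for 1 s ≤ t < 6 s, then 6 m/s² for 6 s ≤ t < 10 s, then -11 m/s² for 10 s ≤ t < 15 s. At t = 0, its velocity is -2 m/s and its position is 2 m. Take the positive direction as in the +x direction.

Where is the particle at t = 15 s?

434 m

On each constant-a segment, Δv = aΔt and Δx = v₀Δt + ½aΔt²; chain segment to segment.
0–1 s: v starts -2 m/s; Δx = -2·1 + ½·2·1² = -1 m; v ends 0 m/s.
1–6 s: v starts 0 m/s; Δx = 0·5 + ½·7·5² = 87.5 m; v ends 35 m/s.
6–10 s: v starts 35 m/s; Δx = 35·4 + ½·6·4² = 188 m; v ends 59 m/s.
10–15 s: v starts 59 m/s; Δx = 59·5 + ½·-11·5² = 157.5 m; v ends 4 m/s.
x(15) = 2 + Σ Δx = 434 m.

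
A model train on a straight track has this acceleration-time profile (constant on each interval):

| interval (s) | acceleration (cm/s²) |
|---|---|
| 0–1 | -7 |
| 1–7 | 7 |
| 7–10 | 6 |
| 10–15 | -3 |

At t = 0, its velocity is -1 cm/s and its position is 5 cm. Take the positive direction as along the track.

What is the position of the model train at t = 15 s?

On each constant-a segment, Δv = aΔt and Δx = v₀Δt + ½aΔt²; chain segment to segment.
0–1 s: v starts -1 cm/s; Δx = -1·1 + ½·-7·1² = -4.5 cm; v ends -8 cm/s.
1–7 s: v starts -8 cm/s; Δx = -8·6 + ½·7·6² = 78 cm; v ends 34 cm/s.
7–10 s: v starts 34 cm/s; Δx = 34·3 + ½·6·3² = 129 cm; v ends 52 cm/s.
10–15 s: v starts 52 cm/s; Δx = 52·5 + ½·-3·5² = 222.5 cm; v ends 37 cm/s.
x(15) = 5 + Σ Δx = 430 cm.

430 cm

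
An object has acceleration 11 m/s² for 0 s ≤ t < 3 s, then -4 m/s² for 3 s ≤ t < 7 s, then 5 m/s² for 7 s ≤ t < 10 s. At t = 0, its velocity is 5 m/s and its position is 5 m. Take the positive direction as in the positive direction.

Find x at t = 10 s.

278 m

On each constant-a segment, Δv = aΔt and Δx = v₀Δt + ½aΔt²; chain segment to segment.
0–3 s: v starts 5 m/s; Δx = 5·3 + ½·11·3² = 64.5 m; v ends 38 m/s.
3–7 s: v starts 38 m/s; Δx = 38·4 + ½·-4·4² = 120 m; v ends 22 m/s.
7–10 s: v starts 22 m/s; Δx = 22·3 + ½·5·3² = 88.5 m; v ends 37 m/s.
x(10) = 5 + Σ Δx = 278 m.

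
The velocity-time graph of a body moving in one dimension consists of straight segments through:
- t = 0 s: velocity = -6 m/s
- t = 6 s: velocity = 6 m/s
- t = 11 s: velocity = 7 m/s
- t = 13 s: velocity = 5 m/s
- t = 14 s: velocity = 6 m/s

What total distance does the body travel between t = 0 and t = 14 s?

68 m

Distance (not displacement) is the total path length: add the absolute areas under v-t.
0–6 s: v = 0 at t = 3 s; triangle areas 9 + 9 = 18 m
6–11 s: |½(6 + 7)(5)| = 32.5 m
11–13 s: |½(7 + 5)(2)| = 12 m
13–14 s: |½(5 + 6)(1)| = 5.5 m
Total distance = 68 m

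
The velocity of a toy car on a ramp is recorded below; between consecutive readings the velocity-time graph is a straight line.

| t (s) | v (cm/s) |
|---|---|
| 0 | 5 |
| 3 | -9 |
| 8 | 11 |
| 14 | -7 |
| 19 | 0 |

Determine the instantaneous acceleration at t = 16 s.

Acceleration is the slope of the v-t graph on 14–19 s: (0 − -7)/(19 − 14) = 1.4 cm/s².

1.4 cm/s²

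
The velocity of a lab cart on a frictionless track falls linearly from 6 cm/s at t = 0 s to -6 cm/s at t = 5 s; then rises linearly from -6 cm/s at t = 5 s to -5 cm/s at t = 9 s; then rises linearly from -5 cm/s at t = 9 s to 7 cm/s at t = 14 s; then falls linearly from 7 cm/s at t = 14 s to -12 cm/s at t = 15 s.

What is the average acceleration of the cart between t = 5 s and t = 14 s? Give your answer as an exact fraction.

13/9 cm/s²

Average acceleration = Δv/Δt = (7 − -6)/(14 − 5) = 13/9 cm/s².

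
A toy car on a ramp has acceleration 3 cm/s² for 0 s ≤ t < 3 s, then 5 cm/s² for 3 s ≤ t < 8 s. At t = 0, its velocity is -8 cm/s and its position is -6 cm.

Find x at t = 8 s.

51 cm

On each constant-a segment, Δv = aΔt and Δx = v₀Δt + ½aΔt²; chain segment to segment.
0–3 s: v starts -8 cm/s; Δx = -8·3 + ½·3·3² = -10.5 cm; v ends 1 cm/s.
3–8 s: v starts 1 cm/s; Δx = 1·5 + ½·5·5² = 67.5 cm; v ends 26 cm/s.
x(8) = -6 + Σ Δx = 51 cm.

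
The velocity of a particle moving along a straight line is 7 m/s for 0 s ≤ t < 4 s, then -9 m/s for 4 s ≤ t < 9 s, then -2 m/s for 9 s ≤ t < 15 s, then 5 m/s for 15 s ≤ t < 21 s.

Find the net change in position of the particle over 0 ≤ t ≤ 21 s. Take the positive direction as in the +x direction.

Displacement is the signed area under the v-t curve.
0–4 s: 7 × 4 = 28 m
4–9 s: -9 × 5 = -45 m
9–15 s: -2 × 6 = -12 m
15–21 s: 5 × 6 = 30 m
Net displacement = 1 m

1 m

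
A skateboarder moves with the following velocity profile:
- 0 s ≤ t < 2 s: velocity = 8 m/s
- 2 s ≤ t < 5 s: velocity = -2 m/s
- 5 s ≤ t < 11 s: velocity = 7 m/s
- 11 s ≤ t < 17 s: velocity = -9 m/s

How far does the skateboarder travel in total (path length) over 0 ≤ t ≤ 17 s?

Distance (not displacement) is the total path length: add the absolute areas under v-t.
0–2 s: |8| × 2 = 16 m
2–5 s: |-2| × 3 = 6 m
5–11 s: |7| × 6 = 42 m
11–17 s: |-9| × 6 = 54 m
Total distance = 118 m

118 m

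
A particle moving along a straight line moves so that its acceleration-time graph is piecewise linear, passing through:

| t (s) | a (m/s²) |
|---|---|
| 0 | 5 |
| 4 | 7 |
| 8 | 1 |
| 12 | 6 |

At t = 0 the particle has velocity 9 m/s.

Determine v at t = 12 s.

Δv equals the area under the a-t graph; then v = v₀ + Δv.
0–4 s: ½(5 + 7)(4) = 24 m/s
4–8 s: ½(7 + 1)(4) = 16 m/s
8–12 s: ½(1 + 6)(4) = 14 m/s
Δv = 54 m/s, so v(12) = 9 + (54) = 63 m/s.

63 m/s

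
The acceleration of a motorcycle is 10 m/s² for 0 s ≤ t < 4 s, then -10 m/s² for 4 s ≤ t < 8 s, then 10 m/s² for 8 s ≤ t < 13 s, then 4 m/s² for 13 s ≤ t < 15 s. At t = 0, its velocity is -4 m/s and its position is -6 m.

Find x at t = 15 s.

327 m

On each constant-a segment, Δv = aΔt and Δx = v₀Δt + ½aΔt²; chain segment to segment.
0–4 s: v starts -4 m/s; Δx = -4·4 + ½·10·4² = 64 m; v ends 36 m/s.
4–8 s: v starts 36 m/s; Δx = 36·4 + ½·-10·4² = 64 m; v ends -4 m/s.
8–13 s: v starts -4 m/s; Δx = -4·5 + ½·10·5² = 105 m; v ends 46 m/s.
13–15 s: v starts 46 m/s; Δx = 46·2 + ½·4·2² = 100 m; v ends 54 m/s.
x(15) = -6 + Σ Δx = 327 m.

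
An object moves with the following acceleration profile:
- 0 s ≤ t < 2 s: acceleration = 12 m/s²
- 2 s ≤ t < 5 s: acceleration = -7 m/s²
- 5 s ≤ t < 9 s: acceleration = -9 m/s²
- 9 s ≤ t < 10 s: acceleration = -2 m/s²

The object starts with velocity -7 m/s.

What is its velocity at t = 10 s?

Δv equals the area under the a-t graph; then v = v₀ + Δv.
0–2 s: 12 × 2 = 24 m/s
2–5 s: -7 × 3 = -21 m/s
5–9 s: -9 × 4 = -36 m/s
9–10 s: -2 × 1 = -2 m/s
Δv = -35 m/s, so v(10) = -7 + (-35) = -42 m/s.

-42 m/s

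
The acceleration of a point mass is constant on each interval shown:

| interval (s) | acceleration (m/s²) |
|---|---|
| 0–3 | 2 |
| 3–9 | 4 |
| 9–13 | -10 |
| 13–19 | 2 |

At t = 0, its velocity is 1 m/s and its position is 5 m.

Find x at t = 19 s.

On each constant-a segment, Δv = aΔt and Δx = v₀Δt + ½aΔt²; chain segment to segment.
0–3 s: v starts 1 m/s; Δx = 1·3 + ½·2·3² = 12 m; v ends 7 m/s.
3–9 s: v starts 7 m/s; Δx = 7·6 + ½·4·6² = 114 m; v ends 31 m/s.
9–13 s: v starts 31 m/s; Δx = 31·4 + ½·-10·4² = 44 m; v ends -9 m/s.
13–19 s: v starts -9 m/s; Δx = -9·6 + ½·2·6² = -18 m; v ends 3 m/s.
x(19) = 5 + Σ Δx = 157 m.

157 m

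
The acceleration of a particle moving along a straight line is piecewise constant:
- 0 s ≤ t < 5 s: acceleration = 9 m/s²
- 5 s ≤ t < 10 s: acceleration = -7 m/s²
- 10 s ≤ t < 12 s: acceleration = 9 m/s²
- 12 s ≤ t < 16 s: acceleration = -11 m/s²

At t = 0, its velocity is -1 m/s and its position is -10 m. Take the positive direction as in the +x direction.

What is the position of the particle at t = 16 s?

286 m

On each constant-a segment, Δv = aΔt and Δx = v₀Δt + ½aΔt²; chain segment to segment.
0–5 s: v starts -1 m/s; Δx = -1·5 + ½·9·5² = 107.5 m; v ends 44 m/s.
5–10 s: v starts 44 m/s; Δx = 44·5 + ½·-7·5² = 132.5 m; v ends 9 m/s.
10–12 s: v starts 9 m/s; Δx = 9·2 + ½·9·2² = 36 m; v ends 27 m/s.
12–16 s: v starts 27 m/s; Δx = 27·4 + ½·-11·4² = 20 m; v ends -17 m/s.
x(16) = -10 + Σ Δx = 286 m.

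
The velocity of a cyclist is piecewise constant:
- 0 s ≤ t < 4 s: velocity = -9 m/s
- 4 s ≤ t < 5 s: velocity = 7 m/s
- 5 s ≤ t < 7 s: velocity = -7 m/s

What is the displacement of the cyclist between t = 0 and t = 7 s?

-43 m

Net displacement equals the area under the velocity-time graph (areas below the axis count negative).
0–4 s: -9 × 4 = -36 m
4–5 s: 7 × 1 = 7 m
5–7 s: -7 × 2 = -14 m
Net displacement = -43 m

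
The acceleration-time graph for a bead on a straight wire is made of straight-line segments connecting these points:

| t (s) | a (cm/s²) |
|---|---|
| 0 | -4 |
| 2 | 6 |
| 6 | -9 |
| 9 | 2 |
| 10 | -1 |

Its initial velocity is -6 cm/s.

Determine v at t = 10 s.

Δv equals the area under the a-t graph; then v = v₀ + Δv.
0–2 s: ½(-4 + 6)(2) = 2 cm/s
2–6 s: ½(6 + -9)(4) = -6 cm/s
6–9 s: ½(-9 + 2)(3) = -10.5 cm/s
9–10 s: ½(2 + -1)(1) = 0.5 cm/s
Δv = -14 cm/s, so v(10) = -6 + (-14) = -20 cm/s.

-20 cm/s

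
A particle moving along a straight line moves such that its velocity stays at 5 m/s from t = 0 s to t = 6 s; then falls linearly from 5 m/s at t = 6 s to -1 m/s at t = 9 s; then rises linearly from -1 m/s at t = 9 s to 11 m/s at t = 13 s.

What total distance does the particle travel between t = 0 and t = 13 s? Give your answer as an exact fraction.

Total distance travelled is ∫|v| dt — sum the magnitudes of each area piece.
0–6 s: |5| × 6 = 30 m
6–9 s: v = 0 at t = 8.5 s; triangle areas 6.25 + 0.25 = 6.5 m
9–13 s: v = 0 at t = 28/3 s; triangle areas 1/6 + 121/6 = 61/3 m
Total distance = 341/6 m

341/6 m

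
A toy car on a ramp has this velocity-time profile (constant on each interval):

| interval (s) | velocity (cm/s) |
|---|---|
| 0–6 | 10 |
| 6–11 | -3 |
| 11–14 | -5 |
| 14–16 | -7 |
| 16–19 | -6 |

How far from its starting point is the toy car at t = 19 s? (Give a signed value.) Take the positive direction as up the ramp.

Displacement is the signed area under the v-t curve.
0–6 s: 10 × 6 = 60 cm
6–11 s: -3 × 5 = -15 cm
11–14 s: -5 × 3 = -15 cm
14–16 s: -7 × 2 = -14 cm
16–19 s: -6 × 3 = -18 cm
Net displacement = -2 cm

-2 cm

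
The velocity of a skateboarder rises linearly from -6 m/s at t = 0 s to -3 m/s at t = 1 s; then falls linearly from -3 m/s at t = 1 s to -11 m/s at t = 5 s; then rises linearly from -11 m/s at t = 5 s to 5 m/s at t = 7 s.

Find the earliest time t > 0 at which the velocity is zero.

t = 6.375 s

v changes sign on 5–7 s (from -11 to 5); the graph is linear there, so v = 0 at t = 5 + (11)·(7 − 5)/(5 − -11) = 6.375 s.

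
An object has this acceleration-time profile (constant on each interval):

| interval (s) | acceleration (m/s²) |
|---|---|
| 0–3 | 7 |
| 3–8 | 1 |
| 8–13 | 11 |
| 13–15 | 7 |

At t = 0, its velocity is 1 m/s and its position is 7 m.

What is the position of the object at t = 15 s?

614.5 m

On each constant-a segment, Δv = aΔt and Δx = v₀Δt + ½aΔt²; chain segment to segment.
0–3 s: v starts 1 m/s; Δx = 1·3 + ½·7·3² = 34.5 m; v ends 22 m/s.
3–8 s: v starts 22 m/s; Δx = 22·5 + ½·1·5² = 122.5 m; v ends 27 m/s.
8–13 s: v starts 27 m/s; Δx = 27·5 + ½·11·5² = 272.5 m; v ends 82 m/s.
13–15 s: v starts 82 m/s; Δx = 82·2 + ½·7·2² = 178 m; v ends 96 m/s.
x(15) = 7 + Σ Δx = 614.5 m.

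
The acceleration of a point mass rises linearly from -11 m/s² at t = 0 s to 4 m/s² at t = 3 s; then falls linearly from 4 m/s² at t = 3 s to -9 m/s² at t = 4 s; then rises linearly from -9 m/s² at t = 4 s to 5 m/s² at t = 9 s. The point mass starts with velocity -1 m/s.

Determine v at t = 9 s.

Δv equals the area under the a-t graph; then v = v₀ + Δv.
0–3 s: ½(-11 + 4)(3) = -10.5 m/s
3–4 s: ½(4 + -9)(1) = -2.5 m/s
4–9 s: ½(-9 + 5)(5) = -10 m/s
Δv = -23 m/s, so v(9) = -1 + (-23) = -24 m/s.

-24 m/s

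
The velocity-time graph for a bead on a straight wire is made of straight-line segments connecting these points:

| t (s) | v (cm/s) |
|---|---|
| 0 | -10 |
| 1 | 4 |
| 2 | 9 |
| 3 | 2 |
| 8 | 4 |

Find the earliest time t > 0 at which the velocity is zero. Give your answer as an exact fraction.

v changes sign on 0–1 s (from -10 to 4); the graph is linear there, so v = 0 at t = 0 + (10)·(1 − 0)/(4 − -10) = 5/7 s.

t = 5/7 s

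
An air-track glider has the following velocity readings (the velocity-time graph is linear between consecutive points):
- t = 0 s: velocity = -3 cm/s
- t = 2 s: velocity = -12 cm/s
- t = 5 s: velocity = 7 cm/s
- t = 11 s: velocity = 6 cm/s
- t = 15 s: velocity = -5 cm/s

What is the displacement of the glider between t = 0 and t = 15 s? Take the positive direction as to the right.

Net displacement equals the area under the velocity-time graph (areas below the axis count negative).
0–2 s: ½(-3 + -12)(2) = -15 cm
2–5 s: ½(-12 + 7)(3) = -7.5 cm
5–11 s: ½(7 + 6)(6) = 39 cm
11–15 s: ½(6 + -5)(4) = 2 cm
Net displacement = 18.5 cm

18.5 cm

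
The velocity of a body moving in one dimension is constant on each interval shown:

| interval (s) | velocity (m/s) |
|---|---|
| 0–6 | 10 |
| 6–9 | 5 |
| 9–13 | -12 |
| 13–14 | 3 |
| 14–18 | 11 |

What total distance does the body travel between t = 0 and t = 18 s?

170 m

Total distance travelled is ∫|v| dt — sum the magnitudes of each area piece.
0–6 s: |10| × 6 = 60 m
6–9 s: |5| × 3 = 15 m
9–13 s: |-12| × 4 = 48 m
13–14 s: |3| × 1 = 3 m
14–18 s: |11| × 4 = 44 m
Total distance = 170 m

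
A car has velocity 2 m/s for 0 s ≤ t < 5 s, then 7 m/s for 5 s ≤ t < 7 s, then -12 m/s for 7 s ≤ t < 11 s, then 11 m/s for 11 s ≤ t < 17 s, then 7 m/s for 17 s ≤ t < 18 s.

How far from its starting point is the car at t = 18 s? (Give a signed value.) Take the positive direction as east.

Displacement is the signed area under the v-t curve.
0–5 s: 2 × 5 = 10 m
5–7 s: 7 × 2 = 14 m
7–11 s: -12 × 4 = -48 m
11–17 s: 11 × 6 = 66 m
17–18 s: 7 × 1 = 7 m
Net displacement = 49 m

49 m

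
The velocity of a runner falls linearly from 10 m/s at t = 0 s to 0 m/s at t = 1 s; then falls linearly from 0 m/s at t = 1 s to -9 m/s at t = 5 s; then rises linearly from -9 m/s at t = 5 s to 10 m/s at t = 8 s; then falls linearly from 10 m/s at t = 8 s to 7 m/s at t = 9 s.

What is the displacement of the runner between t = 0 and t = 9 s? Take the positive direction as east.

Net displacement equals the area under the velocity-time graph (areas below the axis count negative).
0–1 s: ½(10 + 0)(1) = 5 m
1–5 s: ½(0 + -9)(4) = -18 m
5–8 s: ½(-9 + 10)(3) = 1.5 m
8–9 s: ½(10 + 7)(1) = 8.5 m
Net displacement = -3 m

-3 m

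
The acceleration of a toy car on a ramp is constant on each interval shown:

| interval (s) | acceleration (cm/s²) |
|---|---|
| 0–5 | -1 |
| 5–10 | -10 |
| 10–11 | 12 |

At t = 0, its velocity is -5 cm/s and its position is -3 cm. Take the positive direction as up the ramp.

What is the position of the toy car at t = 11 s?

-269.5 cm

On each constant-a segment, Δv = aΔt and Δx = v₀Δt + ½aΔt²; chain segment to segment.
0–5 s: v starts -5 cm/s; Δx = -5·5 + ½·-1·5² = -37.5 cm; v ends -10 cm/s.
5–10 s: v starts -10 cm/s; Δx = -10·5 + ½·-10·5² = -175 cm; v ends -60 cm/s.
10–11 s: v starts -60 cm/s; Δx = -60·1 + ½·12·1² = -54 cm; v ends -48 cm/s.
x(11) = -3 + Σ Δx = -269.5 cm.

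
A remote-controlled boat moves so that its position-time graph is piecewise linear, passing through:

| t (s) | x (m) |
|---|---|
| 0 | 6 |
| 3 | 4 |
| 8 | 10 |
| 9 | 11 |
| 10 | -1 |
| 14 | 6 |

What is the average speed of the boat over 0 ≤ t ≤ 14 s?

Average speed = (total path length)/(elapsed time); on a piecewise-linear x-t graph the path length is Σ|Δx|.
0–3 s: |Δx| = |4 − 6| = 2 m
3–8 s: |Δx| = |10 − 4| = 6 m
8–9 s: |Δx| = |11 − 10| = 1 m
9–10 s: |Δx| = |-1 − 11| = 12 m
10–14 s: |Δx| = |6 − -1| = 7 m
Total path = 28 m; average speed = 28/14 = 2 m/s.

2 m/s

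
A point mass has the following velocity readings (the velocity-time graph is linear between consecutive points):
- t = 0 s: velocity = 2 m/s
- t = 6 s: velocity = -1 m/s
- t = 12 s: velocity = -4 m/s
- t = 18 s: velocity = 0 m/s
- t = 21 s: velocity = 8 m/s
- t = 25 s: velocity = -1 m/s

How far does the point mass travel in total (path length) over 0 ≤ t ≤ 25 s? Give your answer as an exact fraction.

526/9 m

Distance (not displacement) is the total path length: add the absolute areas under v-t.
0–6 s: v = 0 at t = 4 s; triangle areas 4 + 1 = 5 m
6–12 s: |½(-1 + -4)(6)| = 15 m
12–18 s: |½(-4 + 0)(6)| = 12 m
18–21 s: |½(0 + 8)(3)| = 12 m
21–25 s: v = 0 at t = 221/9 s; triangle areas 128/9 + 2/9 = 130/9 m
Total distance = 526/9 m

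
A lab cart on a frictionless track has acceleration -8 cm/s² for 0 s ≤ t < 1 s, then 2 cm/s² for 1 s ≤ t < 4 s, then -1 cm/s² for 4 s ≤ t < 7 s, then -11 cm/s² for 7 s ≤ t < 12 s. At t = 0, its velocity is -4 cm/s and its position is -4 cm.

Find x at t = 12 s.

On each constant-a segment, Δv = aΔt and Δx = v₀Δt + ½aΔt²; chain segment to segment.
0–1 s: v starts -4 cm/s; Δx = -4·1 + ½·-8·1² = -8 cm; v ends -12 cm/s.
1–4 s: v starts -12 cm/s; Δx = -12·3 + ½·2·3² = -27 cm; v ends -6 cm/s.
4–7 s: v starts -6 cm/s; Δx = -6·3 + ½·-1·3² = -22.5 cm; v ends -9 cm/s.
7–12 s: v starts -9 cm/s; Δx = -9·5 + ½·-11·5² = -182.5 cm; v ends -64 cm/s.
x(12) = -4 + Σ Δx = -244 cm.

-244 cm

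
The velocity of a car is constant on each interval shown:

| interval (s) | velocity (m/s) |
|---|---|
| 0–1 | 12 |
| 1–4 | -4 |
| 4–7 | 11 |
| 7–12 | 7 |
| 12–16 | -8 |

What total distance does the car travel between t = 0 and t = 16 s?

124 m

Total distance travelled is ∫|v| dt — sum the magnitudes of each area piece.
0–1 s: |12| × 1 = 12 m
1–4 s: |-4| × 3 = 12 m
4–7 s: |11| × 3 = 33 m
7–12 s: |7| × 5 = 35 m
12–16 s: |-8| × 4 = 32 m
Total distance = 124 m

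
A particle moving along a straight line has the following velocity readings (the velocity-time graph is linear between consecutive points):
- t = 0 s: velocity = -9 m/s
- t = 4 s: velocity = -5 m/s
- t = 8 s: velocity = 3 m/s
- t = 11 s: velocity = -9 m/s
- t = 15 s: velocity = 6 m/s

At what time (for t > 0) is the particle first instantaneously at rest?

t = 6.5 s

v changes sign on 4–8 s (from -5 to 3); the graph is linear there, so v = 0 at t = 4 + (5)·(8 − 4)/(3 − -5) = 6.5 s.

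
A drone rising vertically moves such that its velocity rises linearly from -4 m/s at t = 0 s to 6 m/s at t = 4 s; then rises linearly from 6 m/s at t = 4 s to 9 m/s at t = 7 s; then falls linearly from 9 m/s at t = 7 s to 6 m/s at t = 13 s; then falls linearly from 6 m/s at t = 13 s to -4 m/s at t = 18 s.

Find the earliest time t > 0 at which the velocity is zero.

v changes sign on 0–4 s (from -4 to 6); the graph is linear there, so v = 0 at t = 0 + (4)·(4 − 0)/(6 − -4) = 1.6 s.

t = 1.6 s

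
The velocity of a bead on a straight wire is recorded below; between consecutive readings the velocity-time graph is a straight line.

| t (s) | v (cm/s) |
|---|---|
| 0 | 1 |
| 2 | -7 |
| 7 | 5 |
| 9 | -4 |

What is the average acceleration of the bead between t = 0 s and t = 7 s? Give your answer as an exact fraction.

4/7 cm/s²

Average acceleration = Δv/Δt = (5 − 1)/(7 − 0) = 4/7 cm/s².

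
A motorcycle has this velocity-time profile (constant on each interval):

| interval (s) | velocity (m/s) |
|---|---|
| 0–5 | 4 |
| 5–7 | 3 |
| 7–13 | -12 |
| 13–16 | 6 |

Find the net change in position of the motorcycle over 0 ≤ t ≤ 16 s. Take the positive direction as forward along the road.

Net displacement equals the area under the velocity-time graph (areas below the axis count negative).
0–5 s: 4 × 5 = 20 m
5–7 s: 3 × 2 = 6 m
7–13 s: -12 × 6 = -72 m
13–16 s: 6 × 3 = 18 m
Net displacement = -28 m

-28 m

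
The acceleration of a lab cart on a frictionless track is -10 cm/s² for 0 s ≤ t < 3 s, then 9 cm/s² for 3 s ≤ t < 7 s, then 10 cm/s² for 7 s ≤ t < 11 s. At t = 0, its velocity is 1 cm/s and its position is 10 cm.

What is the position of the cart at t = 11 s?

32 cm

On each constant-a segment, Δv = aΔt and Δx = v₀Δt + ½aΔt²; chain segment to segment.
0–3 s: v starts 1 cm/s; Δx = 1·3 + ½·-10·3² = -42 cm; v ends -29 cm/s.
3–7 s: v starts -29 cm/s; Δx = -29·4 + ½·9·4² = -44 cm; v ends 7 cm/s.
7–11 s: v starts 7 cm/s; Δx = 7·4 + ½·10·4² = 108 cm; v ends 47 cm/s.
x(11) = 10 + Σ Δx = 32 cm.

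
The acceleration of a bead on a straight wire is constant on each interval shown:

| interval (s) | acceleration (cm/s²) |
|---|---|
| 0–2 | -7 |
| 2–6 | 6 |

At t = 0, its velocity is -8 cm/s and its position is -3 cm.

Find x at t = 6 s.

On each constant-a segment, Δv = aΔt and Δx = v₀Δt + ½aΔt²; chain segment to segment.
0–2 s: v starts -8 cm/s; Δx = -8·2 + ½·-7·2² = -30 cm; v ends -22 cm/s.
2–6 s: v starts -22 cm/s; Δx = -22·4 + ½·6·4² = -40 cm; v ends 2 cm/s.
x(6) = -3 + Σ Δx = -73 cm.

-73 cm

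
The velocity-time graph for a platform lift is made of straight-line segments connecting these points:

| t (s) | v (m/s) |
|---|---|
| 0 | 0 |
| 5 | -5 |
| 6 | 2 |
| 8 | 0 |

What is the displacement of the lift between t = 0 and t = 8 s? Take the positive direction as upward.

-12 m

Net displacement equals the area under the velocity-time graph (areas below the axis count negative).
0–5 s: ½(0 + -5)(5) = -12.5 m
5–6 s: ½(-5 + 2)(1) = -1.5 m
6–8 s: ½(2 + 0)(2) = 2 m
Net displacement = -12 m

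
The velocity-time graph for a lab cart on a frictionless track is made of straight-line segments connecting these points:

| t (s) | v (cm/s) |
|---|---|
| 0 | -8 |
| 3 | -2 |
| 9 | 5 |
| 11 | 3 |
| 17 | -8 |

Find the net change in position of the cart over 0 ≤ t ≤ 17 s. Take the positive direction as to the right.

-13 cm

Net displacement equals the area under the velocity-time graph (areas below the axis count negative).
0–3 s: ½(-8 + -2)(3) = -15 cm
3–9 s: ½(-2 + 5)(6) = 9 cm
9–11 s: ½(5 + 3)(2) = 8 cm
11–17 s: ½(3 + -8)(6) = -15 cm
Net displacement = -13 cm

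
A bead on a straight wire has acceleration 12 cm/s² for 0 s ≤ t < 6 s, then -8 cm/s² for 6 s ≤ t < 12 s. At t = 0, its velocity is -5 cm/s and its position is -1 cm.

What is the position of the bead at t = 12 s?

443 cm

On each constant-a segment, Δv = aΔt and Δx = v₀Δt + ½aΔt²; chain segment to segment.
0–6 s: v starts -5 cm/s; Δx = -5·6 + ½·12·6² = 186 cm; v ends 67 cm/s.
6–12 s: v starts 67 cm/s; Δx = 67·6 + ½·-8·6² = 258 cm; v ends 19 cm/s.
x(12) = -1 + Σ Δx = 443 cm.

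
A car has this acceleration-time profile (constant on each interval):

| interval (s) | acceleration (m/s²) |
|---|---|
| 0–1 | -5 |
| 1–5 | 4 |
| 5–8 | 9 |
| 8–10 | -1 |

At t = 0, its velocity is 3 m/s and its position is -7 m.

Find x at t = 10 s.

180 m

On each constant-a segment, Δv = aΔt and Δx = v₀Δt + ½aΔt²; chain segment to segment.
0–1 s: v starts 3 m/s; Δx = 3·1 + ½·-5·1² = 0.5 m; v ends -2 m/s.
1–5 s: v starts -2 m/s; Δx = -2·4 + ½·4·4² = 24 m; v ends 14 m/s.
5–8 s: v starts 14 m/s; Δx = 14·3 + ½·9·3² = 82.5 m; v ends 41 m/s.
8–10 s: v starts 41 m/s; Δx = 41·2 + ½·-1·2² = 80 m; v ends 39 m/s.
x(10) = -7 + Σ Δx = 180 m.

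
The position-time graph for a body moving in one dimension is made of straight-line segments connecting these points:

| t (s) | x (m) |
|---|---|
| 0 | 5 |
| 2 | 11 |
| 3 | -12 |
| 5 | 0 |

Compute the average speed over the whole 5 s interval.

8.2 m/s

Average speed = (total path length)/(elapsed time); on a piecewise-linear x-t graph the path length is Σ|Δx|.
0–2 s: |Δx| = |11 − 5| = 6 m
2–3 s: |Δx| = |-12 − 11| = 23 m
3–5 s: |Δx| = |0 − -12| = 12 m
Total path = 41 m; average speed = 41/5 = 8.2 m/s.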